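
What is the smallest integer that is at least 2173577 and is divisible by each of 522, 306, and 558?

2200752

The integer must be a common multiple of 522, 306, and 558, so a multiple of their LCM.
522 = 2 × 3^2 × 29
306 = 2 × 3^2 × 17
558 = 2 × 3^2 × 31
LCM(522, 306, 558) = 2 × 3^2 × 17 × 29 × 31 = 275094.
Smallest multiple of 275094 that is ≥ 2173577: ⌈2173577/275094⌉ × 275094 = 8 × 275094 = 2200752.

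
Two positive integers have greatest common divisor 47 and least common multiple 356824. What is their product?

16770728

For any two positive integers, gcd × lcm = product = 47 × 356824 = 16770728.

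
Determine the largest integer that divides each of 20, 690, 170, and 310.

10

20 = 2^2 × 5
690 = 2 × 3 × 5 × 23
170 = 2 × 5 × 17
310 = 2 × 5 × 31
gcd(20, 690, 170, 310) = 2 × 5 = 10.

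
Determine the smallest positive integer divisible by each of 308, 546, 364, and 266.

308 = 2^2 × 7 × 11
546 = 2 × 3 × 7 × 13
364 = 2^2 × 7 × 13
266 = 2 × 7 × 19
LCM(308, 546, 364, 266) = 2^2 × 3 × 7 × 11 × 13 × 19 = 228228.

228228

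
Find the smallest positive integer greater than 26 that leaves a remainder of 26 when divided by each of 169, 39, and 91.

N − 26 must be a common multiple of 169, 39, and 91.
169 = 13^2
39 = 3 × 13
91 = 7 × 13
LCM(169, 39, 91) = 3 × 7 × 13^2 = 3549.
Smallest N > 26 is LCM + 26 = 3549 + 26 = 3575.

3575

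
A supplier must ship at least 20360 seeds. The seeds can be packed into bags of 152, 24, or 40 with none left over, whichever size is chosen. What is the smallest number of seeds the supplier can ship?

20520

The number of seeds must be a common multiple of 152, 24, and 40, so a multiple of their LCM.
152 = 2^3 × 19
24 = 2^3 × 3
40 = 2^3 × 5
LCM(152, 24, 40) = 2^3 × 3 × 5 × 19 = 2280.
Smallest multiple of 2280 that is ≥ 20360: ⌈20360/2280⌉ × 2280 = 9 × 2280 = 20520.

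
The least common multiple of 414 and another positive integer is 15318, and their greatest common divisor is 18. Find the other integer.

666

gcd × lcm = product of the two integers, so the other integer is (18 × 15318) / 414 = 666.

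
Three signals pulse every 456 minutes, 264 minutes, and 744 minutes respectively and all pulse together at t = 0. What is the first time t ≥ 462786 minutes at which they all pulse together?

466488 minutes

Joint pulses occur at multiples of LCM(456, 264, 744).
456 = 2^3 × 3 × 19
264 = 2^3 × 3 × 11
744 = 2^3 × 3 × 31
LCM(456, 264, 744) = 2^3 × 3 × 11 × 19 × 31 = 155496.
Smallest multiple of 155496 that is ≥ 462786: ⌈462786/155496⌉ × 155496 = 3 × 155496 = 466488.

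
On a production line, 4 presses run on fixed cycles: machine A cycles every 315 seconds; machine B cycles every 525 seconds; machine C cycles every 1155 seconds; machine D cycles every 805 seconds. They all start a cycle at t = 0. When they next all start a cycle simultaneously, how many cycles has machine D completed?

495 cycles

All finish a whole number of cycles simultaneously at t = LCM of the periods.
315 = 3^2 × 5 × 7
525 = 3 × 5^2 × 7
1155 = 3 × 5 × 7 × 11
805 = 5 × 7 × 23
LCM(315, 525, 1155, 805) = 3^2 × 5^2 × 7 × 11 × 23 = 398475.
Cycles for period 805: 398475 / 805 = 495.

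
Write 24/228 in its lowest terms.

2/19

24 = 2^3 × 3
228 = 2^2 × 3 × 19
gcd(24, 228) = 2^2 × 3 = 12.
Divide numerator and denominator by 12: 24/228 = 2/19.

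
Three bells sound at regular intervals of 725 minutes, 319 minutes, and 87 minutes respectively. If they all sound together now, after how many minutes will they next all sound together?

We need the least common multiple of the intervals.
725 = 5^2 × 29
319 = 11 × 29
87 = 3 × 29
LCM(725, 319, 87) = 3 × 5^2 × 11 × 29 = 23925.

23925 minutes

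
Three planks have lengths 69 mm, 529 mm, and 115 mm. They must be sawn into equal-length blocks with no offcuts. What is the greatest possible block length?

23 mm

This is the greatest common divisor of 69, 529, and 115.
69 = 3 × 23
529 = 23^2
115 = 5 × 23
gcd(69, 529, 115) = 23.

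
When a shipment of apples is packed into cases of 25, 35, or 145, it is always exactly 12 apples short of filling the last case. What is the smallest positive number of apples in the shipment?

Being 12 short of a full case of size k means N ≡ −12 (mod k), i.e. N + 12 is a multiple of each size.
25 = 5^2
35 = 5 × 7
145 = 5 × 29
LCM(25, 35, 145) = 5^2 × 7 × 29 = 5075.
Smallest positive N is 5075 − 12 = 5063.

5063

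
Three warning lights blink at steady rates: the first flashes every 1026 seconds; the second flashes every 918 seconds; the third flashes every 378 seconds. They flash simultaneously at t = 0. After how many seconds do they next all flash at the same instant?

They coincide at every common multiple of the periods; the first is the LCM.
1026 = 2 × 3^3 × 19
918 = 2 × 3^3 × 17
378 = 2 × 3^3 × 7
LCM(1026, 918, 378) = 2 × 3^3 × 7 × 17 × 19 = 122094.

122094 seconds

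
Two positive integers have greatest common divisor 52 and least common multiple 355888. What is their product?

18506176

For any two positive integers, gcd × lcm = product = 52 × 355888 = 18506176.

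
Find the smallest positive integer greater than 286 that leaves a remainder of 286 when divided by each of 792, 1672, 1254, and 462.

N − 286 must be a common multiple of 792, 1672, 1254, and 462.
792 = 2^3 × 3^2 × 11
1672 = 2^3 × 11 × 19
1254 = 2 × 3 × 11 × 19
462 = 2 × 3 × 7 × 11
LCM(792, 1672, 1254, 462) = 2^3 × 3^2 × 7 × 11 × 19 = 105336.
Smallest N > 286 is LCM + 286 = 105336 + 286 = 105622.

105622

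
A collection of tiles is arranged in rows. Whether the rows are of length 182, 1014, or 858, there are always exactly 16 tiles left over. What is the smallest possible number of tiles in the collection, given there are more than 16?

78094

N − 16 must be a common multiple of 182, 1014, and 858.
182 = 2 × 7 × 13
1014 = 2 × 3 × 13^2
858 = 2 × 3 × 11 × 13
LCM(182, 1014, 858) = 2 × 3 × 7 × 11 × 13^2 = 78078.
Smallest N > 16 is LCM + 16 = 78078 + 16 = 78094.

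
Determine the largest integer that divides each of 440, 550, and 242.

22

440 = 2^3 × 5 × 11
550 = 2 × 5^2 × 11
242 = 2 × 11^2
gcd(440, 550, 242) = 2 × 11 = 22.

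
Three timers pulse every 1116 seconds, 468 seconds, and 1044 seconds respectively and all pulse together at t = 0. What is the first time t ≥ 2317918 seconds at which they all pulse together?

Joint pulses occur at multiples of LCM(1116, 468, 1044).
1116 = 2^2 × 3^2 × 31
468 = 2^2 × 3^2 × 13
1044 = 2^2 × 3^2 × 29
LCM(1116, 468, 1044) = 2^2 × 3^2 × 13 × 29 × 31 = 420732.
Smallest multiple of 420732 that is ≥ 2317918: ⌈2317918/420732⌉ × 420732 = 6 × 420732 = 2524392.

2524392 seconds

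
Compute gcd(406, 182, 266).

14

406 = 2 × 7 × 29
182 = 2 × 7 × 13
266 = 2 × 7 × 19
gcd(406, 182, 266) = 2 × 7 = 14.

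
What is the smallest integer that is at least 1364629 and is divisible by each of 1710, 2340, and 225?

1556100

The integer must be a common multiple of 1710, 2340, and 225, so a multiple of their LCM.
1710 = 2 × 3^2 × 5 × 19
2340 = 2^2 × 3^2 × 5 × 13
225 = 3^2 × 5^2
LCM(1710, 2340, 225) = 2^2 × 3^2 × 5^2 × 13 × 19 = 222300.
Smallest multiple of 222300 that is ≥ 1364629: ⌈1364629/222300⌉ × 222300 = 7 × 222300 = 1556100.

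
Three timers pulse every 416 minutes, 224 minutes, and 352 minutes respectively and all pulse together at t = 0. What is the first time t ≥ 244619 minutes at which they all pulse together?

Joint pulses occur at multiples of LCM(416, 224, 352).
416 = 2^5 × 13
224 = 2^5 × 7
352 = 2^5 × 11
LCM(416, 224, 352) = 2^5 × 7 × 11 × 13 = 32032.
Smallest multiple of 32032 that is ≥ 244619: ⌈244619/32032⌉ × 32032 = 8 × 32032 = 256256.

256256 minutes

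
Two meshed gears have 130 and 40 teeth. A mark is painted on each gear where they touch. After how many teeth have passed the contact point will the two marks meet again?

They coincide at every common multiple of the periods; the first is the LCM.
130 = 2 × 5 × 13
40 = 2^3 × 5
LCM(130, 40) = 2^3 × 5 × 13 = 520.

520 teeth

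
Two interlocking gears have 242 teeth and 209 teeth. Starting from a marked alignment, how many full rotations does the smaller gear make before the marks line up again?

22 rotations

They are all back at their starting positions together after one LCM of the periods.
242 = 2 × 11^2
209 = 11 × 19
LCM(242, 209) = 2 × 11^2 × 19 = 4598.
Rotations for period 209: 4598 / 209 = 22.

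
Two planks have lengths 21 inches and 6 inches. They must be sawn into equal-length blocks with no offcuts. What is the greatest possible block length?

This is the greatest common divisor of 21 and 6.
21 = 3 × 7
6 = 2 × 3
gcd(21, 6) = 3.

3 inches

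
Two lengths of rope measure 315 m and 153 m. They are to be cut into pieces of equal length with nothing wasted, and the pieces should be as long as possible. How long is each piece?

The greatest length dividing all of 315 and 153 is their gcd.
315 = 3^2 × 5 × 7
153 = 3^2 × 17
gcd(315, 153) = 3^2 = 9.

9 m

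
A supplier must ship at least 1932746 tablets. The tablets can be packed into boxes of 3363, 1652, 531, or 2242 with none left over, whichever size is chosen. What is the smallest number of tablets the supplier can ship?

1977444

The number of tablets must be a common multiple of 3363, 1652, 531, and 2242, so a multiple of their LCM.
3363 = 3 × 19 × 59
1652 = 2^2 × 7 × 59
531 = 3^2 × 59
2242 = 2 × 19 × 59
LCM(3363, 1652, 531, 2242) = 2^2 × 3^2 × 7 × 19 × 59 = 282492.
Smallest multiple of 282492 that is ≥ 1932746: ⌈1932746/282492⌉ × 282492 = 7 × 282492 = 1977444.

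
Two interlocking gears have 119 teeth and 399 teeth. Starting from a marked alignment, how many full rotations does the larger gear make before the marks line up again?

17 rotations

The first common completion time is the LCM of the periods.
119 = 7 × 17
399 = 3 × 7 × 19
LCM(119, 399) = 3 × 7 × 17 × 19 = 6783.
Rotations for period 399: 6783 / 399 = 17.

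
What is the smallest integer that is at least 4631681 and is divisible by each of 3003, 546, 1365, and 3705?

The integer must be a common multiple of 3003, 546, 1365, and 3705, so a multiple of their LCM.
3003 = 3 × 7 × 11 × 13
546 = 2 × 3 × 7 × 13
1365 = 3 × 5 × 7 × 13
3705 = 3 × 5 × 13 × 19
LCM(3003, 546, 1365, 3705) = 2 × 3 × 5 × 7 × 11 × 13 × 19 = 570570.
Smallest multiple of 570570 that is ≥ 4631681: ⌈4631681/570570⌉ × 570570 = 9 × 570570 = 5135130.

5135130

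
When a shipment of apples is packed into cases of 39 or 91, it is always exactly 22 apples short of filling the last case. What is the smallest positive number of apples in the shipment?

251

Being 22 short of a full case of size k means N ≡ −22 (mod k), i.e. N + 22 is a multiple of each size.
39 = 3 × 13
91 = 7 × 13
LCM(39, 91) = 3 × 7 × 13 = 273.
Smallest positive N is 273 − 22 = 251.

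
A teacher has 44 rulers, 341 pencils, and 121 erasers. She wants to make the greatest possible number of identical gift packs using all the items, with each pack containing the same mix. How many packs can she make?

11 packs

The pack count must divide each quantity, so the greatest is gcd(44, 341, 121).
44 = 2^2 × 11
341 = 11 × 31
121 = 11^2
gcd(44, 341, 121) = 11.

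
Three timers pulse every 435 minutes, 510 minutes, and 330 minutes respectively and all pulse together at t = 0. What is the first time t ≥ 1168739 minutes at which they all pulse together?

1301520 minutes

Joint pulses occur at multiples of LCM(435, 510, 330).
435 = 3 × 5 × 29
510 = 2 × 3 × 5 × 17
330 = 2 × 3 × 5 × 11
LCM(435, 510, 330) = 2 × 3 × 5 × 11 × 17 × 29 = 162690.
Smallest multiple of 162690 that is ≥ 1168739: ⌈1168739/162690⌉ × 162690 = 8 × 162690 = 1301520.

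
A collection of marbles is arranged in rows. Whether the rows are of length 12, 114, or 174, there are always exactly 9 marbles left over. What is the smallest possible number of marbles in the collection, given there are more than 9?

N − 9 must be a common multiple of 12, 114, and 174.
12 = 2^2 × 3
114 = 2 × 3 × 19
174 = 2 × 3 × 29
LCM(12, 114, 174) = 2^2 × 3 × 19 × 29 = 6612.
Smallest N > 9 is LCM + 9 = 6612 + 9 = 6621.

6621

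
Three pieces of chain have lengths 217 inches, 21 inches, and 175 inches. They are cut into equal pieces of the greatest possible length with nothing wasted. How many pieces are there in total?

59

Piece length = gcd(217, 21, 175).
217 = 7 × 31
21 = 3 × 7
175 = 5^2 × 7
gcd(217, 21, 175) = 7.
Total pieces = 217/7 + 21/7 + 175/7 = 31 + 3 + 25 = 59.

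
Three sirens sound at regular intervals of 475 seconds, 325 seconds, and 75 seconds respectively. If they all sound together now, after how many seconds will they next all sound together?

18525 seconds

We need the least common multiple of the intervals.
475 = 5^2 × 19
325 = 5^2 × 13
75 = 3 × 5^2
LCM(475, 325, 75) = 3 × 5^2 × 13 × 19 = 18525.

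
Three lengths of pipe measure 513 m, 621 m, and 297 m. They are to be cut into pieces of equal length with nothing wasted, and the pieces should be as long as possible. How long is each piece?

27 m

The greatest length dividing all of 513, 621, and 297 is their gcd.
513 = 3^3 × 19
621 = 3^3 × 23
297 = 3^3 × 11
gcd(513, 621, 297) = 3^3 = 27.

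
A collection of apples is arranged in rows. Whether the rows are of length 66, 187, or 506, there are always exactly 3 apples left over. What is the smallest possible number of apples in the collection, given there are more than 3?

N − 3 must be a common multiple of 66, 187, and 506.
66 = 2 × 3 × 11
187 = 11 × 17
506 = 2 × 11 × 23
LCM(66, 187, 506) = 2 × 3 × 11 × 17 × 23 = 25806.
Smallest N > 3 is LCM + 3 = 25806 + 3 = 25809.

25809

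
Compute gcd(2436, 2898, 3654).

42

2436 = 2^2 × 3 × 7 × 29
2898 = 2 × 3^2 × 7 × 23
3654 = 2 × 3^2 × 7 × 29
gcd(2436, 2898, 3654) = 2 × 3 × 7 = 42.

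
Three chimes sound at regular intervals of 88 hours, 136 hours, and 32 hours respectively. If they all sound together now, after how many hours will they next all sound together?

5984 hours

We need the least common multiple of the intervals.
88 = 2^3 × 11
136 = 2^3 × 17
32 = 2^5
LCM(88, 136, 32) = 2^5 × 11 × 17 = 5984.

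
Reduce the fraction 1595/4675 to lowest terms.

29/85

1595 = 5 × 11 × 29
4675 = 5^2 × 11 × 17
gcd(1595, 4675) = 5 × 11 = 55.
Divide numerator and denominator by 55: 1595/4675 = 29/85.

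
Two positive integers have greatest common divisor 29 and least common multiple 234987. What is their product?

For any two positive integers, gcd × lcm = product = 29 × 234987 = 6814623.

6814623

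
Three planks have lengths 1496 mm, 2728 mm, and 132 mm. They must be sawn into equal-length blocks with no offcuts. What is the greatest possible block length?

44 mm

This is the greatest common divisor of 1496, 2728, and 132.
1496 = 2^3 × 11 × 17
2728 = 2^3 × 11 × 31
132 = 2^2 × 3 × 11
gcd(1496, 2728, 132) = 2^2 × 11 = 44.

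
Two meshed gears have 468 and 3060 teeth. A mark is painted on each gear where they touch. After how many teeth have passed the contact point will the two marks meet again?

The first simultaneous occurrence is after LCM of the individual periods.
468 = 2^2 × 3^2 × 13
3060 = 2^2 × 3^2 × 5 × 17
LCM(468, 3060) = 2^2 × 3^2 × 5 × 13 × 17 = 39780.

39780 teeth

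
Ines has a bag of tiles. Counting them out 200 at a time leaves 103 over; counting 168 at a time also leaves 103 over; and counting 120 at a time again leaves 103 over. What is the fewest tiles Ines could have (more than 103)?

4303

N − 103 must be a common multiple of 200, 168, and 120.
200 = 2^3 × 5^2
168 = 2^3 × 3 × 7
120 = 2^3 × 3 × 5
LCM(200, 168, 120) = 2^3 × 3 × 5^2 × 7 = 4200.
Smallest N > 103 is LCM + 103 = 4200 + 103 = 4303.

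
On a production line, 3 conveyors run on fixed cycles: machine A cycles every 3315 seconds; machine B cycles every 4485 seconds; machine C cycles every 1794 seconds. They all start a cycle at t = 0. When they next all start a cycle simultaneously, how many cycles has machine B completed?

All finish a whole number of cycles simultaneously at t = LCM of the periods.
3315 = 3 × 5 × 13 × 17
4485 = 3 × 5 × 13 × 23
1794 = 2 × 3 × 13 × 23
LCM(3315, 4485, 1794) = 2 × 3 × 5 × 13 × 17 × 23 = 152490.
Cycles for period 4485: 152490 / 4485 = 34.

34 cycles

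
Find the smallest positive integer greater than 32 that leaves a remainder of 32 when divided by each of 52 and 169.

N − 32 must be a common multiple of 52 and 169.
52 = 2^2 × 13
169 = 13^2
LCM(52, 169) = 2^2 × 13^2 = 676.
Smallest N > 32 is LCM + 32 = 676 + 32 = 708.

708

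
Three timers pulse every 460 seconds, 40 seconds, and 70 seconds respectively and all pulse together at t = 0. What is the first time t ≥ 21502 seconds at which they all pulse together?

25760 seconds

Joint pulses occur at multiples of LCM(460, 40, 70).
460 = 2^2 × 5 × 23
40 = 2^3 × 5
70 = 2 × 5 × 7
LCM(460, 40, 70) = 2^3 × 5 × 7 × 23 = 6440.
Smallest multiple of 6440 that is ≥ 21502: ⌈21502/6440⌉ × 6440 = 4 × 6440 = 25760.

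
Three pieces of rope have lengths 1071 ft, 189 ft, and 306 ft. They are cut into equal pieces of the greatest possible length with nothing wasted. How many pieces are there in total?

Piece length = gcd(1071, 189, 306).
1071 = 3^2 × 7 × 17
189 = 3^3 × 7
306 = 2 × 3^2 × 17
gcd(1071, 189, 306) = 3^2 = 9.
Total pieces = 1071/9 + 189/9 + 306/9 = 119 + 21 + 34 = 174.

174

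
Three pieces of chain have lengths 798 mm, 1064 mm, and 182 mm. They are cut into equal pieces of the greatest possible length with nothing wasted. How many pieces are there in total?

146

Piece length = gcd(798, 1064, 182).
798 = 2 × 3 × 7 × 19
1064 = 2^3 × 7 × 19
182 = 2 × 7 × 13
gcd(798, 1064, 182) = 2 × 7 = 14.
Total pieces = 798/14 + 1064/14 + 182/14 = 57 + 76 + 13 = 146.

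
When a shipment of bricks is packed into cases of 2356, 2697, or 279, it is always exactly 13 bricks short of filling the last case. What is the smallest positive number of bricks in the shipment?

Being 13 short of a full case of size k means N ≡ −13 (mod k), i.e. N + 13 is a multiple of each size.
2356 = 2^2 × 19 × 31
2697 = 3 × 29 × 31
279 = 3^2 × 31
LCM(2356, 2697, 279) = 2^2 × 3^2 × 19 × 29 × 31 = 614916.
Smallest positive N is 614916 − 13 = 614903.

614903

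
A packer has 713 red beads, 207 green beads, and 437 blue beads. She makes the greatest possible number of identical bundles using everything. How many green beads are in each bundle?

Number of bundles = gcd(713, 207, 437).
713 = 23 × 31
207 = 3^2 × 23
437 = 19 × 23
gcd(713, 207, 437) = 23.
green beads per bundle = 207 / 23 = 9.

9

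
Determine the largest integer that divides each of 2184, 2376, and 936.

2184 = 2^3 × 3 × 7 × 13
2376 = 2^3 × 3^3 × 11
936 = 2^3 × 3^2 × 13
gcd(2184, 2376, 936) = 2^3 × 3 = 24.

24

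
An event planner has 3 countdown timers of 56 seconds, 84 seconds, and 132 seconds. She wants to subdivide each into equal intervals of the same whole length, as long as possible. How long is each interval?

4 seconds

The interval must divide each timer length; the longest such is the gcd.
56 = 2^3 × 7
84 = 2^2 × 3 × 7
132 = 2^2 × 3 × 11
gcd(56, 84, 132) = 2^2 = 4.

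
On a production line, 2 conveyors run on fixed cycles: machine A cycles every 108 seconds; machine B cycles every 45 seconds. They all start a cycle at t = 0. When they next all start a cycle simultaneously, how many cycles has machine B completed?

12 cycles

They are all back at their starting positions together after one LCM of the periods.
108 = 2^2 × 3^3
45 = 3^2 × 5
LCM(108, 45) = 2^2 × 3^3 × 5 = 540.
Cycles for period 45: 540 / 45 = 12.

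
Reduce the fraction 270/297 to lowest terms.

270 = 2 × 3^3 × 5
297 = 3^3 × 11
gcd(270, 297) = 3^3 = 27.
Divide numerator and denominator by 27: 270/297 = 10/11.

10/11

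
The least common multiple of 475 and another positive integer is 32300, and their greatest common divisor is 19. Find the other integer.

gcd × lcm = product of the two integers, so the other integer is (19 × 32300) / 475 = 1292.

1292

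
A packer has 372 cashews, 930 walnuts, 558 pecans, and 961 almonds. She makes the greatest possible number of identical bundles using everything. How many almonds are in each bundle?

31

Number of bundles = gcd(372, 930, 558, 961).
372 = 2^2 × 3 × 31
930 = 2 × 3 × 5 × 31
558 = 2 × 3^2 × 31
961 = 31^2
gcd(372, 930, 558, 961) = 31.
almonds per bundle = 961 / 31 = 31.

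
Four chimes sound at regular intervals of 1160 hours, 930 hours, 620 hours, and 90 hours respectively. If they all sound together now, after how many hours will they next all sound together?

323640 hours

They coincide at every common multiple of the periods; the first is the LCM.
1160 = 2^3 × 5 × 29
930 = 2 × 3 × 5 × 31
620 = 2^2 × 5 × 31
90 = 2 × 3^2 × 5
LCM(1160, 930, 620, 90) = 2^3 × 3^2 × 5 × 29 × 31 = 323640.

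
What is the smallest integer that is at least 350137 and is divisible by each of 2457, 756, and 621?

452088

The integer must be a common multiple of 2457, 756, and 621, so a multiple of their LCM.
2457 = 3^3 × 7 × 13
756 = 2^2 × 3^3 × 7
621 = 3^3 × 23
LCM(2457, 756, 621) = 2^2 × 3^3 × 7 × 13 × 23 = 226044.
Smallest multiple of 226044 that is ≥ 350137: ⌈350137/226044⌉ × 226044 = 2 × 226044 = 452088.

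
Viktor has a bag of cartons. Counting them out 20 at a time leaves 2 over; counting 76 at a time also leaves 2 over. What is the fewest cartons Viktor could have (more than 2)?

382

N − 2 must be a common multiple of 20 and 76.
20 = 2^2 × 5
76 = 2^2 × 19
LCM(20, 76) = 2^2 × 5 × 19 = 380.
Smallest N > 2 is LCM + 2 = 380 + 2 = 382.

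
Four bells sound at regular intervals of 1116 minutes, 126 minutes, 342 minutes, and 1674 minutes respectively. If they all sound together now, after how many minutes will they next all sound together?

The first simultaneous occurrence is after LCM of the individual periods.
1116 = 2^2 × 3^2 × 31
126 = 2 × 3^2 × 7
342 = 2 × 3^2 × 19
1674 = 2 × 3^3 × 31
LCM(1116, 126, 342, 1674) = 2^2 × 3^3 × 7 × 19 × 31 = 445284.

445284 minutes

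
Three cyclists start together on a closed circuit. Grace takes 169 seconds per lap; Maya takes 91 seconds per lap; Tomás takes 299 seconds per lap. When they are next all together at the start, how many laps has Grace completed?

161 laps

The first common completion time is the LCM of the periods.
169 = 13^2
91 = 7 × 13
299 = 13 × 23
LCM(169, 91, 299) = 7 × 13^2 × 23 = 27209.
Laps for period 169: 27209 / 169 = 161.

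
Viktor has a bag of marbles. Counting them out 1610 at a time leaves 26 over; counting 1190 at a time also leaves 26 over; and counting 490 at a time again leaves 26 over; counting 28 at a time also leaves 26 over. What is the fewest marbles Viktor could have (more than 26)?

N − 26 must be a common multiple of 1610, 1190, 490, and 28.
1610 = 2 × 5 × 7 × 23
1190 = 2 × 5 × 7 × 17
490 = 2 × 5 × 7^2
28 = 2^2 × 7
LCM(1610, 1190, 490, 28) = 2^2 × 5 × 7^2 × 17 × 23 = 383180.
Smallest N > 26 is LCM + 26 = 383180 + 26 = 383206.

383206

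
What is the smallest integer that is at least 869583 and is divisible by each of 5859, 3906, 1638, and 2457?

914004

The integer must be a common multiple of 5859, 3906, 1638, and 2457, so a multiple of their LCM.
5859 = 3^3 × 7 × 31
3906 = 2 × 3^2 × 7 × 31
1638 = 2 × 3^2 × 7 × 13
2457 = 3^3 × 7 × 13
LCM(5859, 3906, 1638, 2457) = 2 × 3^3 × 7 × 13 × 31 = 152334.
Smallest multiple of 152334 that is ≥ 869583: ⌈869583/152334⌉ × 152334 = 6 × 152334 = 914004.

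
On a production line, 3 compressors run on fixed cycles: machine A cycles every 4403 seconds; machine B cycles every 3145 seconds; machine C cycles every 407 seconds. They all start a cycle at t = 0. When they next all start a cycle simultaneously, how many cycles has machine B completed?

All finish a whole number of cycles simultaneously at t = LCM of the periods.
4403 = 7 × 17 × 37
3145 = 5 × 17 × 37
407 = 11 × 37
LCM(4403, 3145, 407) = 5 × 7 × 11 × 17 × 37 = 242165.
Cycles for period 3145: 242165 / 3145 = 77.

77 cycles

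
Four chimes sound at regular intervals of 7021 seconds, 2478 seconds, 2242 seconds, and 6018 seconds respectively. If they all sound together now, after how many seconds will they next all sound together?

800394 seconds

They coincide at every common multiple of the periods; the first is the LCM.
7021 = 7 × 17 × 59
2478 = 2 × 3 × 7 × 59
2242 = 2 × 19 × 59
6018 = 2 × 3 × 17 × 59
LCM(7021, 2478, 2242, 6018) = 2 × 3 × 7 × 17 × 19 × 59 = 800394.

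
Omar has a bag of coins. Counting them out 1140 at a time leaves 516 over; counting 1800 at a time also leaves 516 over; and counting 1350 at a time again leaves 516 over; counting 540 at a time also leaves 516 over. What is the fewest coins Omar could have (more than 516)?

103116

N − 516 must be a common multiple of 1140, 1800, 1350, and 540.
1140 = 2^2 × 3 × 5 × 19
1800 = 2^3 × 3^2 × 5^2
1350 = 2 × 3^3 × 5^2
540 = 2^2 × 3^3 × 5
LCM(1140, 1800, 1350, 540) = 2^3 × 3^3 × 5^2 × 19 = 102600.
Smallest N > 516 is LCM + 516 = 102600 + 516 = 103116.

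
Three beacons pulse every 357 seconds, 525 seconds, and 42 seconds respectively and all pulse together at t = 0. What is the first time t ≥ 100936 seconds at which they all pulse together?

Joint pulses occur at multiples of LCM(357, 525, 42).
357 = 3 × 7 × 17
525 = 3 × 5^2 × 7
42 = 2 × 3 × 7
LCM(357, 525, 42) = 2 × 3 × 5^2 × 7 × 17 = 17850.
Smallest multiple of 17850 that is ≥ 100936: ⌈100936/17850⌉ × 17850 = 6 × 17850 = 107100.

107100 seconds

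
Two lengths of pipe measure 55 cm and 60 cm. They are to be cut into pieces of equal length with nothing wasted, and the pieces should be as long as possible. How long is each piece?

Each piece length must divide every original length, so the longest possible is gcd(55, 60).
55 = 5 × 11
60 = 2^2 × 3 × 5
gcd(55, 60) = 5.

5 cm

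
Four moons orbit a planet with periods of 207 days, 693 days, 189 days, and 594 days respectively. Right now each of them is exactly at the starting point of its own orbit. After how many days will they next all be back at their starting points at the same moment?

We need the least common multiple of the intervals.
207 = 3^2 × 23
693 = 3^2 × 7 × 11
189 = 3^3 × 7
594 = 2 × 3^3 × 11
LCM(207, 693, 189, 594) = 2 × 3^3 × 7 × 11 × 23 = 95634.

95634 days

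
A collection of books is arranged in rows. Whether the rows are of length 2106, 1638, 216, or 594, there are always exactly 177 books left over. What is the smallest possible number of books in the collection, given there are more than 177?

N − 177 must be a common multiple of 2106, 1638, 216, and 594.
2106 = 2 × 3^4 × 13
1638 = 2 × 3^2 × 7 × 13
216 = 2^3 × 3^3
594 = 2 × 3^3 × 11
LCM(2106, 1638, 216, 594) = 2^3 × 3^4 × 7 × 11 × 13 = 648648.
Smallest N > 177 is LCM + 177 = 648648 + 177 = 648825.

648825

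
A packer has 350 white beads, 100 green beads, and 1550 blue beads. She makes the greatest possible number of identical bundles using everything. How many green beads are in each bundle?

2

Number of bundles = gcd(350, 100, 1550).
350 = 2 × 5^2 × 7
100 = 2^2 × 5^2
1550 = 2 × 5^2 × 31
gcd(350, 100, 1550) = 2 × 5^2 = 50.
green beads per bundle = 100 / 50 = 2.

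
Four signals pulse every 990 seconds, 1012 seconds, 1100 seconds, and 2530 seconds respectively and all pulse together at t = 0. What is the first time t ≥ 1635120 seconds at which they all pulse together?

Joint pulses occur at multiples of LCM(990, 1012, 1100, 2530).
990 = 2 × 3^2 × 5 × 11
1012 = 2^2 × 11 × 23
1100 = 2^2 × 5^2 × 11
2530 = 2 × 5 × 11 × 23
LCM(990, 1012, 1100, 2530) = 2^2 × 3^2 × 5^2 × 11 × 23 = 227700.
Smallest multiple of 227700 that is ≥ 1635120: ⌈1635120/227700⌉ × 227700 = 8 × 227700 = 1821600.

1821600 seconds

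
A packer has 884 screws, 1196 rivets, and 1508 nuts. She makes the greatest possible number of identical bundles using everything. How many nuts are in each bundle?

29

Number of bundles = gcd(884, 1196, 1508).
884 = 2^2 × 13 × 17
1196 = 2^2 × 13 × 23
1508 = 2^2 × 13 × 29
gcd(884, 1196, 1508) = 2^2 × 13 = 52.
nuts per bundle = 1508 / 52 = 29.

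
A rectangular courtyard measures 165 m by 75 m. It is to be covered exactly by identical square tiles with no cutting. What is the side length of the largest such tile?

By the Euclidean algorithm:
165 = 2 × 75 + 15
75 = 5 × 15 + 0
gcd(165, 75) = 15.

15 m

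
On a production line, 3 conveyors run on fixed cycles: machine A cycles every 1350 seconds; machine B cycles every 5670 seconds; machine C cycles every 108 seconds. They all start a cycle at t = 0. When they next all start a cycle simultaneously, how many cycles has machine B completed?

All finish a whole number of cycles simultaneously at t = LCM of the periods.
1350 = 2 × 3^3 × 5^2
5670 = 2 × 3^4 × 5 × 7
108 = 2^2 × 3^3
LCM(1350, 5670, 108) = 2^2 × 3^4 × 5^2 × 7 = 56700.
Cycles for period 5670: 56700 / 5670 = 10.

10 cycles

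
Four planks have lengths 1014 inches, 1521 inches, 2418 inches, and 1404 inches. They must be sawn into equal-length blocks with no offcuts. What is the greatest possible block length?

The block length must divide every plank, so the greatest is gcd(1014, 1521, 2418, 1404).
1014 = 2 × 3 × 13^2
1521 = 3^2 × 13^2
2418 = 2 × 3 × 13 × 31
1404 = 2^2 × 3^3 × 13
gcd(1014, 1521, 2418, 1404) = 3 × 13 = 39.

39 inches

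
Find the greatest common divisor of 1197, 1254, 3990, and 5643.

57

1197 = 3^2 × 7 × 19
1254 = 2 × 3 × 11 × 19
3990 = 2 × 3 × 5 × 7 × 19
5643 = 3^3 × 11 × 19
gcd(1197, 1254, 3990, 5643) = 3 × 19 = 57.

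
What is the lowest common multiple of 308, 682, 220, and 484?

525140

308 = 2^2 × 7 × 11
682 = 2 × 11 × 31
220 = 2^2 × 5 × 11
484 = 2^2 × 11^2
LCM(308, 682, 220, 484) = 2^2 × 5 × 7 × 11^2 × 31 = 525140.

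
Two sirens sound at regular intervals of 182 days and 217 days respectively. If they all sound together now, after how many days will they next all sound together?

5642 days

The first simultaneous occurrence is after LCM of the individual periods.
182 = 2 × 7 × 13
217 = 7 × 31
LCM(182, 217) = 2 × 7 × 13 × 31 = 5642.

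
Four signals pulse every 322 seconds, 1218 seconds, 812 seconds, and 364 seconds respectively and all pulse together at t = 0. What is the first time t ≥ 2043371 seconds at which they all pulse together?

2185092 seconds

Joint pulses occur at multiples of LCM(322, 1218, 812, 364).
322 = 2 × 7 × 23
1218 = 2 × 3 × 7 × 29
812 = 2^2 × 7 × 29
364 = 2^2 × 7 × 13
LCM(322, 1218, 812, 364) = 2^2 × 3 × 7 × 13 × 23 × 29 = 728364.
Smallest multiple of 728364 that is ≥ 2043371: ⌈2043371/728364⌉ × 728364 = 3 × 728364 = 2185092.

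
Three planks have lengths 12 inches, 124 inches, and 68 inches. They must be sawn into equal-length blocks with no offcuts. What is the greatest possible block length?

The block length must divide every plank, so the greatest is gcd(12, 124, 68).
12 = 2^2 × 3
124 = 2^2 × 31
68 = 2^2 × 17
gcd(12, 124, 68) = 2^2 = 4.

4 inches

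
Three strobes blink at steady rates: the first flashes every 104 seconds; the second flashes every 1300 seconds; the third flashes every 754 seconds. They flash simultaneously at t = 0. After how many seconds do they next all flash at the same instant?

The first simultaneous occurrence is after LCM of the individual periods.
104 = 2^3 × 13
1300 = 2^2 × 5^2 × 13
754 = 2 × 13 × 29
LCM(104, 1300, 754) = 2^3 × 5^2 × 13 × 29 = 75400.

75400 seconds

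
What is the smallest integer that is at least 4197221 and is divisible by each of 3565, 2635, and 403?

4727190

The integer must be a common multiple of 3565, 2635, and 403, so a multiple of their LCM.
3565 = 5 × 23 × 31
2635 = 5 × 17 × 31
403 = 13 × 31
LCM(3565, 2635, 403) = 5 × 13 × 17 × 23 × 31 = 787865.
Smallest multiple of 787865 that is ≥ 4197221: ⌈4197221/787865⌉ × 787865 = 6 × 787865 = 4727190.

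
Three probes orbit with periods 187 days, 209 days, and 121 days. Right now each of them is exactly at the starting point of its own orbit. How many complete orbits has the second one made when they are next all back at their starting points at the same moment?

All finish a whole number of cycles simultaneously at t = LCM of the periods.
187 = 11 × 17
209 = 11 × 19
121 = 11^2
LCM(187, 209, 121) = 11^2 × 17 × 19 = 39083.
Orbits for period 209: 39083 / 209 = 187.

187 orbits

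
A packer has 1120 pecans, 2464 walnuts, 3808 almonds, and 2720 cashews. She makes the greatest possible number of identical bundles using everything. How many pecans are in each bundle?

Number of bundles = gcd(1120, 2464, 3808, 2720).
1120 = 2^5 × 5 × 7
2464 = 2^5 × 7 × 11
3808 = 2^5 × 7 × 17
2720 = 2^5 × 5 × 17
gcd(1120, 2464, 3808, 2720) = 2^5 = 32.
pecans per bundle = 1120 / 32 = 35.

35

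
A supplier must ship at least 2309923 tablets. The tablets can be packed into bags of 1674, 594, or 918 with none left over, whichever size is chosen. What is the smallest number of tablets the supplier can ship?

2504304

The number of tablets must be a common multiple of 1674, 594, and 918, so a multiple of their LCM.
1674 = 2 × 3^3 × 31
594 = 2 × 3^3 × 11
918 = 2 × 3^3 × 17
LCM(1674, 594, 918) = 2 × 3^3 × 11 × 17 × 31 = 313038.
Smallest multiple of 313038 that is ≥ 2309923: ⌈2309923/313038⌉ × 313038 = 8 × 313038 = 2504304.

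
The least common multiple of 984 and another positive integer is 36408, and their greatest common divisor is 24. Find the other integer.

gcd × lcm = product of the two integers, so the other integer is (24 × 36408) / 984 = 888.

888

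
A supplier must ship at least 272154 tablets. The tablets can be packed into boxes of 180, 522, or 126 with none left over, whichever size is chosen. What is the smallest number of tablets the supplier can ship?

The number of tablets must be a common multiple of 180, 522, and 126, so a multiple of their LCM.
180 = 2^2 × 3^2 × 5
522 = 2 × 3^2 × 29
126 = 2 × 3^2 × 7
LCM(180, 522, 126) = 2^2 × 3^2 × 5 × 7 × 29 = 36540.
Smallest multiple of 36540 that is ≥ 272154: ⌈272154/36540⌉ × 36540 = 8 × 36540 = 292320.

292320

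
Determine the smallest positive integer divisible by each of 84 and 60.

420

84 = 2^2 × 3 × 7
60 = 2^2 × 3 × 5
LCM(84, 60) = 2^2 × 3 × 5 × 7 = 420.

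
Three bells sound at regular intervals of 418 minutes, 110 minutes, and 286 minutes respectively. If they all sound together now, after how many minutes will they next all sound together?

27170 minutes

They coincide at every common multiple of the periods; the first is the LCM.
418 = 2 × 11 × 19
110 = 2 × 5 × 11
286 = 2 × 11 × 13
LCM(418, 110, 286) = 2 × 5 × 11 × 13 × 19 = 27170.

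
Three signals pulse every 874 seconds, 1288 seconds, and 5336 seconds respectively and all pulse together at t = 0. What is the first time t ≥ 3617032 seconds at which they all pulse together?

Joint pulses occur at multiples of LCM(874, 1288, 5336).
874 = 2 × 19 × 23
1288 = 2^3 × 7 × 23
5336 = 2^3 × 23 × 29
LCM(874, 1288, 5336) = 2^3 × 7 × 19 × 23 × 29 = 709688.
Smallest multiple of 709688 that is ≥ 3617032: ⌈3617032/709688⌉ × 709688 = 6 × 709688 = 4258128.

4258128 seconds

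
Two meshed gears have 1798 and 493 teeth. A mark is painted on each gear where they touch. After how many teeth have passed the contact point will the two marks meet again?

30566 teeth

They coincide at every common multiple of the periods; the first is the LCM.
1798 = 2 × 29 × 31
493 = 17 × 29
LCM(1798, 493) = 2 × 17 × 29 × 31 = 30566.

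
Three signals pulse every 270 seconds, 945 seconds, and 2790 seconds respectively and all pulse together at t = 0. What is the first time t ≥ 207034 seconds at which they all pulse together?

234360 seconds

Joint pulses occur at multiples of LCM(270, 945, 2790).
270 = 2 × 3^3 × 5
945 = 3^3 × 5 × 7
2790 = 2 × 3^2 × 5 × 31
LCM(270, 945, 2790) = 2 × 3^3 × 5 × 7 × 31 = 58590.
Smallest multiple of 58590 that is ≥ 207034: ⌈207034/58590⌉ × 58590 = 4 × 58590 = 234360.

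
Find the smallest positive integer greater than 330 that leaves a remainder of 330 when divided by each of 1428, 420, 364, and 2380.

N − 330 must be a common multiple of 1428, 420, 364, and 2380.
1428 = 2^2 × 3 × 7 × 17
420 = 2^2 × 3 × 5 × 7
364 = 2^2 × 7 × 13
2380 = 2^2 × 5 × 7 × 17
LCM(1428, 420, 364, 2380) = 2^2 × 3 × 5 × 7 × 13 × 17 = 92820.
Smallest N > 330 is LCM + 330 = 92820 + 330 = 93150.

93150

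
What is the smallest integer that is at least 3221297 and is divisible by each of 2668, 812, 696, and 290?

3361680

The integer must be a common multiple of 2668, 812, 696, and 290, so a multiple of their LCM.
2668 = 2^2 × 23 × 29
812 = 2^2 × 7 × 29
696 = 2^3 × 3 × 29
290 = 2 × 5 × 29
LCM(2668, 812, 696, 290) = 2^3 × 3 × 5 × 7 × 23 × 29 = 560280.
Smallest multiple of 560280 that is ≥ 3221297: ⌈3221297/560280⌉ × 560280 = 6 × 560280 = 3361680.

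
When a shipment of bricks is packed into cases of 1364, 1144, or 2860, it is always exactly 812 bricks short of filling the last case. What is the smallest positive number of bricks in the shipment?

Being 812 short of a full case of size k means N ≡ −812 (mod k), i.e. N + 812 is a multiple of each size.
1364 = 2^2 × 11 × 31
1144 = 2^3 × 11 × 13
2860 = 2^2 × 5 × 11 × 13
LCM(1364, 1144, 2860) = 2^3 × 5 × 11 × 13 × 31 = 177320.
Smallest positive N is 177320 − 812 = 176508.

176508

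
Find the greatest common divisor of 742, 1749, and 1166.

53

742 = 2 × 7 × 53
1749 = 3 × 11 × 53
1166 = 2 × 11 × 53
gcd(742, 1749, 1166) = 53.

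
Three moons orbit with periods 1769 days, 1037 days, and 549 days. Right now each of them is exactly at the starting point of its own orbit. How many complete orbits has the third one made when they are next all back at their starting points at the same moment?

493 orbits

The first common completion time is the LCM of the periods.
1769 = 29 × 61
1037 = 17 × 61
549 = 3^2 × 61
LCM(1769, 1037, 549) = 3^2 × 17 × 29 × 61 = 270657.
Orbits for period 549: 270657 / 549 = 493.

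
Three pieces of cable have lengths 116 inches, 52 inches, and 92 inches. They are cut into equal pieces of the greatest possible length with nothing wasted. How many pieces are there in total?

65

Piece length = gcd(116, 52, 92).
116 = 2^2 × 29
52 = 2^2 × 13
92 = 2^2 × 23
gcd(116, 52, 92) = 2^2 = 4.
Total pieces = 116/4 + 52/4 + 92/4 = 29 + 13 + 23 = 65.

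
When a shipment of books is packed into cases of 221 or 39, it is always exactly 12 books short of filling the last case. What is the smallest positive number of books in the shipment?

651

Being 12 short of a full case of size k means N ≡ −12 (mod k), i.e. N + 12 is a multiple of each size.
221 = 13 × 17
39 = 3 × 13
LCM(221, 39) = 3 × 13 × 17 = 663.
Smallest positive N is 663 − 12 = 651.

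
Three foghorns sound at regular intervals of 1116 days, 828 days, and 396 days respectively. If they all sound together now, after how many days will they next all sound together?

We need the least common multiple of the intervals.
1116 = 2^2 × 3^2 × 31
828 = 2^2 × 3^2 × 23
396 = 2^2 × 3^2 × 11
LCM(1116, 828, 396) = 2^2 × 3^2 × 11 × 23 × 31 = 282348.

282348 days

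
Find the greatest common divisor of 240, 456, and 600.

240 = 2^4 × 3 × 5
456 = 2^3 × 3 × 19
600 = 2^3 × 3 × 5^2
gcd(240, 456, 600) = 2^3 × 3 = 24.

24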